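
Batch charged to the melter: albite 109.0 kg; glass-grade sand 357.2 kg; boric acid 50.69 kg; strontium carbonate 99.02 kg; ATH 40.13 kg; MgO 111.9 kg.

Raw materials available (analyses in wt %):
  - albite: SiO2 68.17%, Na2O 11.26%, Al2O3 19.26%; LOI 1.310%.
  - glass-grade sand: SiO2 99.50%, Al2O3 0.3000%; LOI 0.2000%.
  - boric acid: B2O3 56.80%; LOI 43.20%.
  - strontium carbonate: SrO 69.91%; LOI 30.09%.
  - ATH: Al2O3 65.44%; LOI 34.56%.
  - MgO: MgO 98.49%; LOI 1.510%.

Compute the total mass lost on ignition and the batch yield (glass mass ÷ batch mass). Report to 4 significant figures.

LOI loss = 69.39 kg; glass = 698.5 kg; yield = 90.96%

The whole derivation maintains exact precision from start to finish — the intermediate values are printed rounded to four significant figures — every reported number is rounded just once. All derived quantities are re-derived at exact precision (the yield, the totals, six oxide percentages, ignition loss, glass mass) from the batch weights per 698.5 kg of glass, as written in question or answer.
Loss on ignition, line by line:
  albite: 109.0 × 0.01310 = 1.428 kg
  glass-grade sand: 357.2 × 0.002000 = 0.7144 kg
  boric acid: 50.69 × 0.4320 = 21.90 kg
  strontium carbonate: 99.02 × 0.3009 = 29.80 kg
  ATH: 40.13 × 0.3456 = 13.87 kg
  MgO: 111.9 × 0.01510 = 1.690 kg
Total LOI = 69.39 kg
Glass = batch − LOI = 767.9 − 69.39 = 698.5 kg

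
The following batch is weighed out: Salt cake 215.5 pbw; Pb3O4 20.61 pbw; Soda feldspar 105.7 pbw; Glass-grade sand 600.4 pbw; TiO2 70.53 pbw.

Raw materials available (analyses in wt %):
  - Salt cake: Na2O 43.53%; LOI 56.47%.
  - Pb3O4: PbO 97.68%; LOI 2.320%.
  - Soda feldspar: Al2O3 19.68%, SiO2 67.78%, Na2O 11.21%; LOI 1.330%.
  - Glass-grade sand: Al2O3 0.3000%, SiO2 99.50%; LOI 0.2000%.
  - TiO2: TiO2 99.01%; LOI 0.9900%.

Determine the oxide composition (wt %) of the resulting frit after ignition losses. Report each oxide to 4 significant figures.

Glass mass = 887.3 pbw (batch 1013 − LOI 125.5).
Composition: Al2O3 2.547%, SiO2 75.40%, Na2O 11.91%, TiO2 7.870%, PbO 2.269%

All internal work carries full precision at every stage — mid-chain values are displayed rounded to four significant digits across the worked steps. Every reported number carries a single rounding. Derived quantities (totals, LOI, the five compositions, net glass mass, yield) are rebuilt in full float precision using the weight values per 887.3 pbw of glass precisely as stated by either problem or answer.
What the batch supplies per oxide:
  Al2O3: 105.7·0.1968 + 600.4·0.003000 = 22.60 pbw
  SiO2: 105.7·0.6778 + 600.4·0.9950 = 669.0 pbw
  Na2O: 215.5·0.4353 + 105.7·0.1121 = 105.7 pbw
  TiO2: 70.53·0.9901 = 69.83 pbw
  PbO: 20.61·0.9768 = 20.13 pbw
LOI: 215.5·0.5647 + 20.61·0.02320 + 105.7·0.01330 + 600.4·0.002000 + 70.53·0.009900 = 125.5 pbw
Net of LOI, the glass mass = 1013 − 125.5 = 887.3 pbw (equal to the oxide-mass sum)
each wt % is 100 × oxide ÷ glass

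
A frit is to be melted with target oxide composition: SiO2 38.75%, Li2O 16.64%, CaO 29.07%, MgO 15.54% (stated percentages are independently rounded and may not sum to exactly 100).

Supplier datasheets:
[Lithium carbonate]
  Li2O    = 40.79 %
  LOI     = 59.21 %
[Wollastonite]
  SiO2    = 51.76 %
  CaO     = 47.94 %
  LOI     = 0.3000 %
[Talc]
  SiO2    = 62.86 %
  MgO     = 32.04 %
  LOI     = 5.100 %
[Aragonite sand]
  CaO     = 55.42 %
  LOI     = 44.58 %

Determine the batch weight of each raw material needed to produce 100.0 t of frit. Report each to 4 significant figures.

Batch per 100.0 t frit:
  Lithium carbonate: 40.79 t
  Wollastonite: 15.96 t
  Talc: 48.50 t
  Aragonite sand: 38.65 t
Total batch = 143.9 t; LOI loss = 43.90 t; yield = 69.49%

The whole derivation holds full precision all the way through — intermediates are rounded off to 4 significant digits when quoted; a single rounding finalizes every reported number. Derived quantities are rebuilt starting from the weights for 100.0 t of glass at exact precision (yield, LOI, the totals, glass mass, four oxide percentages), as given in problem or answer.
Target oxide masses per 100.0 t frit:
  SiO2: 38.75% × 100.0 = 38.75 t
  Li2O: 16.64% × 100.0 = 16.64 t
  CaO: 29.07% × 100.0 = 29.07 t
  MgO: 15.54% × 100.0 = 15.54 t
Sums-versus-targets review on the weights just shown, for the quoted basis mass (delivered sums recover each target up to rounding of the answer):
  SiO2: 15.96·0.5176 + 48.50·0.6286 = 38.75 t (target 38.75 t)
  Li2O: 40.79·0.4079 = 16.64 t (target 16.64 t)
  CaO: 15.96·0.4794 + 38.65·0.5542 = 29.07 t (target 29.07 t)
  MgO: 48.50·0.3204 = 15.54 t (target 15.54 t)
The glass-mass cross-check: total batch − LOI = 100.0 t (oxide target masses add up to 100.0 t; against the stated basis, 100.0 t — rounding explains the deltas).
Adding the batch up: Σ batch = 143.9 t; LOI loss = Σ batch·LOI = 43.90 t; yield, glass over the total, = 69.49%.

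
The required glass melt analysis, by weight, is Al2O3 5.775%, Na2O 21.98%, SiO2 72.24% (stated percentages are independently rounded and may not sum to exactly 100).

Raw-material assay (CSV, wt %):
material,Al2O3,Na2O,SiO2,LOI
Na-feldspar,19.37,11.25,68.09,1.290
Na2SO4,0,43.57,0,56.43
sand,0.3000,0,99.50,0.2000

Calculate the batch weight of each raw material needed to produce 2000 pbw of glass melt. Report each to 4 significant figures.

Batch per 2000 pbw glass melt:
  Na-feldspar: 579.9 pbw
  Na2SO4: 859.2 pbw
  sand: 1055 pbw
Total batch = 2494 pbw; LOI loss = 494.4 pbw; yield = 80.18%

Rounding to four significant figures applies to every intermediate as printed; all internal work maintains full float precision from start to finish. Every reported value takes a single rounding. All derived quantities, including yield, net glass mass, three oxide percentages, the totals, ignition loss, are recomputed using the weight values for 2000 pbw of glass in full precision, precisely as stated by either problem or answer.
Oxide-by-oxide targets in 2000 pbw glass melt:
  Al2O3: 5.775% × 2000 = 115.5 pbw
  Na2O: 21.98% × 2000 = 439.6 pbw
  SiO2: 72.24% × 2000 = 1445 pbw
Per-oxide balance check from the weights as reported, against the basis in use (summed amounts equal target values modulo rounding of the values):
  Al2O3: 579.9·0.1937 + 1055·0.003000 = 115.5 pbw (target 115.5 pbw)
  Na2O: 579.9·0.1125 + 859.2·0.4357 = 439.6 pbw (target 439.6 pbw)
  SiO2: 579.9·0.6809 + 1055·0.9950 = 1445 pbw (target 1445 pbw)
The glass-mass cross-check: batch total minus LOI = 2000 pbw (the Σ of target masses is 2000 pbw; against the stated basis, 2000 pbw — gaps are rounding artifacts).
Summing the batch: Σ batch = 2494 pbw; LOI removed, Σ of batch·LOI: 494.4 pbw; yield, glass over the total, = 80.18%.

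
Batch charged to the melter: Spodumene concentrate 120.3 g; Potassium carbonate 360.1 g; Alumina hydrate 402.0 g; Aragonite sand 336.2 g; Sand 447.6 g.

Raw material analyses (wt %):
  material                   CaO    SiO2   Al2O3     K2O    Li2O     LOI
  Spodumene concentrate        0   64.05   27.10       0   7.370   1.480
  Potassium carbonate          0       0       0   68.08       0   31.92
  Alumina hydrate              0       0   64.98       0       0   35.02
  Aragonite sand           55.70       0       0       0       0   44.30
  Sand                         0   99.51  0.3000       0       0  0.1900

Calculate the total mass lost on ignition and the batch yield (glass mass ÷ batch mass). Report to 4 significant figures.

Mid-chain values are printed rounded off to 4 significant digits when written out. Full precision is maintained in every operation. A single rounding finalizes each reported result. Derived quantities, which include five oxide percentages, net glass mass, ignition loss, yield, totals, are computed at full float precision, as set out in question or answer, from the batch weights on 1259 g of glass.
Ignition loss by material:
  Spodumene concentrate: 120.3 × 0.01480 = 1.780 g
  Potassium carbonate: 360.1 × 0.3192 = 114.9 g
  Alumina hydrate: 402.0 × 0.3502 = 140.8 g
  Aragonite sand: 336.2 × 0.4430 = 148.9 g
  Sand: 447.6 × 0.001900 = 0.8504 g
Total LOI = 407.3 g
Glass = batch − LOI = 1666 − 407.3 = 1259 g

LOI loss = 407.3 g; glass = 1259 g; yield = 75.56%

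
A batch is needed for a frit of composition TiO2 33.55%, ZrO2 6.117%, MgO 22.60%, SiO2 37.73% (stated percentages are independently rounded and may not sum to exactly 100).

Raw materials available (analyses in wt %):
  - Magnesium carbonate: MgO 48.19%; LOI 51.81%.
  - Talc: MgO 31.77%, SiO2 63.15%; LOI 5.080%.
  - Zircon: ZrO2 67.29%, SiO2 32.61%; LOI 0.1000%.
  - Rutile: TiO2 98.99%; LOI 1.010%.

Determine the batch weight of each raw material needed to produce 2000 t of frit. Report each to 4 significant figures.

Batch per 2000 t frit:
  Magnesium carbonate: 212.1 t
  Talc: 1101 t
  Zircon: 181.8 t
  Rutile: 677.8 t
Total batch = 2173 t; LOI loss = 172.8 t; yield = 92.04%

Mid-chain values are shown rounded to 4 significant digits at each printed step — each numeric step maintains exact precision through the solve; each reported value is rounded just once — derived quantities, including net glass mass, totals, LOI, yield, four oxide percentages, are recomputed starting from the weights at 2000 t of glass at full float precision as given in either problem or answer.
The oxide mass targets at 2000 t frit:
  TiO2: 33.55% × 2000 = 671.0 t
  ZrO2: 6.117% × 2000 = 122.3 t
  MgO: 22.60% × 2000 = 452.0 t
  SiO2: 37.73% × 2000 = 754.6 t
Balance tally, oxide-wise, using the reported weights, for the quoted basis mass (delivered sums recover each target given rounding of the digits):
  TiO2: 677.8·0.9899 = 671.0 t (target 671.0 t)
  ZrO2: 181.8·0.6729 = 122.3 t (target 122.3 t)
  MgO: 212.1·0.4819 + 1101·0.3177 = 452.0 t (target 452.0 t)
  SiO2: 1101·0.6315 + 181.8·0.3261 = 754.6 t (target 754.6 t)
Glass-mass sanity pass: whole batch net of LOI = 2000 t (the targets, summed, come to 2000 t; stated basis 2000 t — a pure rounding effect).
Summing the batch: Σ batch = 2173 t; LOI loss = Σ batch·LOI = 172.8 t; yield = glass ÷ total batch = 92.04%.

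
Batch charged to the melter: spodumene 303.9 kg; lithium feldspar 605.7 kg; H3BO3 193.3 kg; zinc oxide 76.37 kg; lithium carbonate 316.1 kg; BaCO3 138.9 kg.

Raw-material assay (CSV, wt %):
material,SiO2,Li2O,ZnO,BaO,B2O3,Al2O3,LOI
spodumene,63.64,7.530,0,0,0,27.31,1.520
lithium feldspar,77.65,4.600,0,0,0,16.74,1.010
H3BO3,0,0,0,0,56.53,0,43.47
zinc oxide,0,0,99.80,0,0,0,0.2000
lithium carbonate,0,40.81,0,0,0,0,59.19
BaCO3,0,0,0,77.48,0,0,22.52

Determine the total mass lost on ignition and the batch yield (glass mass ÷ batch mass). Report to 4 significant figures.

LOI loss = 313.3 kg; glass = 1321 kg; yield = 80.83%

In-progress results are displayed rounded to 4 significant figures as written; the working math runs at exact precision all the way through — every reported figure is rounded just once. All derived quantities are computed at exact precision (six oxide percentages, the totals, net glass mass, ignition loss, the yield) from the weighed amounts at 1321 kg of glass, exactly as printed in the problem or answer text.
LOI of each material in turn:
  spodumene: 303.9 × 0.01520 = 4.619 kg
  lithium feldspar: 605.7 × 0.01010 = 6.118 kg
  H3BO3: 193.3 × 0.4347 = 84.03 kg
  zinc oxide: 76.37 × 0.002000 = 0.1527 kg
  lithium carbonate: 316.1 × 0.5919 = 187.1 kg
  BaCO3: 138.9 × 0.2252 = 31.28 kg
Total LOI = 313.3 kg
Glass = batch − LOI = 1634 − 313.3 = 1321 kg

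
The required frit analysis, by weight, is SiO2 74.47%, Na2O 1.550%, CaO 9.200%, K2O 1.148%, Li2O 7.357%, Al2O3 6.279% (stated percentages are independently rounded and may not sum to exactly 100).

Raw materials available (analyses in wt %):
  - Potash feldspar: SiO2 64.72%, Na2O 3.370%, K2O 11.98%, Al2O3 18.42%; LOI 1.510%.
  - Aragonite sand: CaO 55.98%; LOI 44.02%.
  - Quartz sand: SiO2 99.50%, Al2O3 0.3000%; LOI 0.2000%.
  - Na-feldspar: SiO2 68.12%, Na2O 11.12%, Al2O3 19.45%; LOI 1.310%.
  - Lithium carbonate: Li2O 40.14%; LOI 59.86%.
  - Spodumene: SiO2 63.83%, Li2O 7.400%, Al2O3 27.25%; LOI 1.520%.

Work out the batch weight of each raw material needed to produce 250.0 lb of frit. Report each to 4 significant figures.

Batch per 250.0 lb frit:
  Potash feldspar: 23.96 lb
  Aragonite sand: 41.09 lb
  Quartz sand: 139.7 lb
  Na-feldspar: 27.59 lb
  Lithium carbonate: 42.10 lb
  Spodumene: 20.18 lb
Total batch = 294.6 lb; LOI loss = 44.60 lb; yield = 84.86%

Working values are shown (rounded to four significant digits) within the worked lines — exact precision is maintained from start to finish. Every reported figure is rounded only once; the derived quantities, including yield, the totals, glass mass, the six compositions, LOI, are computed from the batch weights per 250.0 lb of glass at full precision as given in the question or the answer.
Target masses of each oxide per 250.0 lb frit:
  SiO2: 74.47% × 250.0 = 186.2 lb
  Na2O: 1.550% × 250.0 = 3.875 lb
  CaO: 9.200% × 250.0 = 23.00 lb
  K2O: 1.148% × 250.0 = 2.870 lb
  Li2O: 7.357% × 250.0 = 18.39 lb
  Al2O3: 6.279% × 250.0 = 15.70 lb
Balance tally, oxide-wise, given the weights on record, versus the basis set out (delivered sums recover each target once rounding is allowed for):
  SiO2: 23.96·0.6472 + 139.7·0.9950 + 27.59·0.6812 + 20.18·0.6383 = 186.2 lb (target 186.2 lb)
  Na2O: 23.96·0.03370 + 27.59·0.1112 = 3.875 lb (target 3.875 lb)
  CaO: 41.09·0.5598 = 23.00 lb (target 23.00 lb)
  K2O: 23.96·0.1198 = 2.870 lb (target 2.870 lb)
  Li2O: 42.10·0.4014 + 20.18·0.07400 = 18.39 lb (target 18.39 lb)
  Al2O3: 23.96·0.1842 + 139.7·0.003000 + 27.59·0.1945 + 20.18·0.2725 = 15.70 lb (target 15.70 lb)
Glass-mass closure: batch Σ − ignition loss = 250.0 lb (oxide target masses add up to 250.0 lb; stated basis 250.0 lb — a pure rounding effect).
Batch total: Σ batch = 294.6 lb; the LOI term Σ batch·LOI equals 44.60 lb; the yield ratio, glass ÷ batch: 84.86%.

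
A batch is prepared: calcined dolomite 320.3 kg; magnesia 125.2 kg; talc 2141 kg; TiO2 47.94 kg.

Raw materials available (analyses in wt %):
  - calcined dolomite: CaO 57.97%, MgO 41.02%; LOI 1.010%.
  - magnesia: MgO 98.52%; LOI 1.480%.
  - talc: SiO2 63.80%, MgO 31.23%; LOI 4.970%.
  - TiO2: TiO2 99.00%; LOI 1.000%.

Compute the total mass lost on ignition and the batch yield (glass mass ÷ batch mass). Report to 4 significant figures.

LOI loss = 112.0 kg; glass = 2522 kg; yield = 95.75%

Working values are printed rounded to 4 significant figures — the whole derivation holds exact precision throughout; each reported result is rounded only once — the derived quantities (yield, four oxide percentages, totals, LOI, glass mass) are rebuilt using the weight values for 2522 kg of glass in full precision exactly as printed in the problem or the answer.
Each material's LOI contribution:
  calcined dolomite: 320.3 × 0.01010 = 3.235 kg
  magnesia: 125.2 × 0.01480 = 1.853 kg
  talc: 2141 × 0.04970 = 106.4 kg
  TiO2: 47.94 × 0.01000 = 0.4794 kg
Total LOI = 112.0 kg
Glass = batch − LOI = 2634 − 112.0 = 2522 kg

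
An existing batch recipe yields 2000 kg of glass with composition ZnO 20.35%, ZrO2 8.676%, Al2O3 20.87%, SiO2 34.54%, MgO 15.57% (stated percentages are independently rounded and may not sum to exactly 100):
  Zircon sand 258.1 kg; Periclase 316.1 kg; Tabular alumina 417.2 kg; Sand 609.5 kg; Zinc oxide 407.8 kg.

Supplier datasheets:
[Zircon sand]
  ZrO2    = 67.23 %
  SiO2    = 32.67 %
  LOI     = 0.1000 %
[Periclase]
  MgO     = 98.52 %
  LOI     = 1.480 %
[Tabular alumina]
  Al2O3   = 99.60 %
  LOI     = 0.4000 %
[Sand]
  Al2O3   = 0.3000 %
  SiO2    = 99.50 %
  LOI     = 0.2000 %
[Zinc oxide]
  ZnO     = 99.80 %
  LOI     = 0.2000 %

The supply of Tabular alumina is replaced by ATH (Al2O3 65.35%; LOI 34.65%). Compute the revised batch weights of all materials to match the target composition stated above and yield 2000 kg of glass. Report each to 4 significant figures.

In-progress results are displayed rounded to four significant digits when written out — each numeric step carries full precision in every operation; exactly one rounding goes into each reported value; derived quantities (glass mass, ignition loss, totals, the five compositions, yield) are carried at full precision starting from the weights for 2000 kg of glass as they appear in question or answer.
The oxide mass targets at 2000 kg glass:
  ZnO: 20.35% × 2000 = 407.0 kg
  ZrO2: 8.676% × 2000 = 173.5 kg
  Al2O3: 20.87% × 2000 = 417.4 kg
  SiO2: 34.54% × 2000 = 690.8 kg
  MgO: 15.57% × 2000 = 311.4 kg
Sums-versus-targets review given the weights on record, relative to the basis at hand (sums match the target masses within answer rounding):
  ZnO: 407.8·0.9980 = 407.0 kg (target 407.0 kg)
  ZrO2: 258.1·0.6723 = 173.5 kg (target 173.5 kg)
  Al2O3: 635.9·0.6535 + 609.5·0.003000 = 417.4 kg (target 417.4 kg)
  SiO2: 258.1·0.3267 + 609.5·0.9950 = 690.8 kg (target 690.8 kg)
  MgO: 316.1·0.9852 = 311.4 kg (target 311.4 kg)
Glass-mass closure: Σ batch − LOI loss = 2000 kg (targets for the oxides total 2000 kg; basis as stated: 2000 kg — gaps are rounding artifacts).
Whole-batch sum: Σ batch = 2227 kg; ignition loss, Σ(batch × LOI) = 227.3 kg; yield = glass ÷ total batch = 89.79%.

Revised batch per 2000 kg glass:
  Zircon sand: 258.1 kg
  Periclase: 316.1 kg
  ATH: 635.9 kg
  Sand: 609.5 kg
  Zinc oxide: 407.8 kg
Total batch = 2227 kg; LOI loss = 227.3 kg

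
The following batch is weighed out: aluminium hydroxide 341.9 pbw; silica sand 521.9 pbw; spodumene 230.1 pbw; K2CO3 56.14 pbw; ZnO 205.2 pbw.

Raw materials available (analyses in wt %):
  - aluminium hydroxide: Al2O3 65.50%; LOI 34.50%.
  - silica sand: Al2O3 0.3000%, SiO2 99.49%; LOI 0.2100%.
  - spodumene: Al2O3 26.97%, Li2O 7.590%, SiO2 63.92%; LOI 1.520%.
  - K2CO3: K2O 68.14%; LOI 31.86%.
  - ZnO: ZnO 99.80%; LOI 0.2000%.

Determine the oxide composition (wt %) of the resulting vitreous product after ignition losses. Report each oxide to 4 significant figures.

Glass mass = 1214 pbw (batch 1355 − LOI 140.8).
Composition: K2O 3.150%, ZnO 16.86%, Al2O3 23.68%, Li2O 1.438%, SiO2 54.87%

Each numeric step holds exact precision at all times. Working values are rounded to 4 significant figures when displayed — each reported figure is rounded once only; the derived quantities are carried in full precision (totals, the yield, net glass mass, the five compositions, ignition loss) starting from the weights at 1214 pbw of glass, exactly as printed in problem or answer.
What the batch supplies per oxide:
  K2O: 56.14·0.6814 = 38.25 pbw
  ZnO: 205.2·0.9980 = 204.8 pbw
  Al2O3: 341.9·0.6550 + 521.9·0.003000 + 230.1·0.2697 = 287.6 pbw
  Li2O: 230.1·0.07590 = 17.46 pbw
  SiO2: 521.9·0.9949 + 230.1·0.6392 = 666.3 pbw
LOI: 341.9·0.3450 + 521.9·0.002100 + 230.1·0.01520 + 56.14·0.3186 + 205.2·0.002000 = 140.8 pbw
Glass mass = batch − LOI = 1355 − 140.8 = 1214 pbw (matching Σ of the oxides)
wt %: oxide over glass, times 100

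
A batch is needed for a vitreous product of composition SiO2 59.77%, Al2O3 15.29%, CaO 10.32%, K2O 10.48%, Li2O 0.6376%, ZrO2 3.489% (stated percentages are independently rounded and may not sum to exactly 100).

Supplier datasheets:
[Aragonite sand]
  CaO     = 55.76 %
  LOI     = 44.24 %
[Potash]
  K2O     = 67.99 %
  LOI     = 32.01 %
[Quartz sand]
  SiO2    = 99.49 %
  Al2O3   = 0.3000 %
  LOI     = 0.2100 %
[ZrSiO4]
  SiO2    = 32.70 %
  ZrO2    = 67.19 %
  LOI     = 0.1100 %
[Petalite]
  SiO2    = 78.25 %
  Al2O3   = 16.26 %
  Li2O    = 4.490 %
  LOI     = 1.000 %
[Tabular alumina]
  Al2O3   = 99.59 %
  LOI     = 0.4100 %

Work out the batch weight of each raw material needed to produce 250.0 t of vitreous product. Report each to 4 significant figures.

All internal work holds exact precision at each step; rounding to four significant figures applies to each intermediate as shown — exactly one rounding is applied to every reported number; the derived quantities (totals, six oxide percentages, the yield, LOI, net glass mass) are carried starting from the weights on 250.0 t of glass at full float precision, as given in question or answer.
The oxide mass targets at 250.0 t vitreous product:
  SiO2: 59.77% × 250.0 = 149.4 t
  Al2O3: 15.29% × 250.0 = 38.22 t
  CaO: 10.32% × 250.0 = 25.80 t
  K2O: 10.48% × 250.0 = 26.20 t
  Li2O: 0.6376% × 250.0 = 1.594 t
  ZrO2: 3.489% × 250.0 = 8.722 t
Balance tally, oxide-wise, per the reported batch figures, against the basis in use (sum by sum, the targets are met exact up to rounding of places):
  SiO2: 118.0·0.9949 + 12.98·0.3270 + 35.50·0.7825 = 149.4 t (target 149.4 t)
  Al2O3: 118.0·0.003000 + 35.50·0.1626 + 32.23·0.9959 = 38.22 t (target 38.22 t)
  CaO: 46.27·0.5576 = 25.80 t (target 25.80 t)
  K2O: 38.54·0.6799 = 26.20 t (target 26.20 t)
  Li2O: 35.50·0.04490 = 1.594 t (target 1.594 t)
  ZrO2: 12.98·0.6719 = 8.721 t (target 8.722 t)
Mass balance on the glass: Σ batch − LOI loss = 250.0 t (the Σ of target masses is 250.0 t; with the basis standing at 250.0 t — any gap is answer rounding).
Summing the batch: Σ batch = 283.5 t; Σ batch·LOI gives LOI loss = 33.56 t; glass ÷ batch gives a yield of 88.16%.

Batch per 250.0 t vitreous product:
  Aragonite sand: 46.27 t
  Potash: 38.54 t
  Quartz sand: 118.0 t
  ZrSiO4: 12.98 t
  Petalite: 35.50 t
  Tabular alumina: 32.23 t
Total batch = 283.5 t; LOI loss = 33.56 t; yield = 88.16%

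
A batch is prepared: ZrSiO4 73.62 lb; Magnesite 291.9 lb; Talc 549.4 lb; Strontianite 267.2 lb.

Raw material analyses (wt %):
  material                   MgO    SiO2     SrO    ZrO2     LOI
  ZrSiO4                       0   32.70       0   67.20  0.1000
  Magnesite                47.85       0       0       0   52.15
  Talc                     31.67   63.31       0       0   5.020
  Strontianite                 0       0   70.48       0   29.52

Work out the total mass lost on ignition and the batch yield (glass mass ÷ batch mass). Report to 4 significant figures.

Full precision is held all the way through. The intermediate values are displayed rounded to four significant digits alongside each step — every reported number includes exactly one rounding — all derived quantities are re-derived using the weight values on 923.4 lb of glass in full float precision (totals, glass mass, four oxide percentages, LOI, yield) precisely as stated by the problem or the answer.
Loss on ignition, line by line:
  ZrSiO4: 73.62 × 0.001000 = 0.07362 lb
  Magnesite: 291.9 × 0.5215 = 152.2 lb
  Talc: 549.4 × 0.05020 = 27.58 lb
  Strontianite: 267.2 × 0.2952 = 78.88 lb
Total LOI = 258.8 lb
Glass = batch − LOI = 1182 − 258.8 = 923.4 lb

LOI loss = 258.8 lb; glass = 923.4 lb; yield = 78.11%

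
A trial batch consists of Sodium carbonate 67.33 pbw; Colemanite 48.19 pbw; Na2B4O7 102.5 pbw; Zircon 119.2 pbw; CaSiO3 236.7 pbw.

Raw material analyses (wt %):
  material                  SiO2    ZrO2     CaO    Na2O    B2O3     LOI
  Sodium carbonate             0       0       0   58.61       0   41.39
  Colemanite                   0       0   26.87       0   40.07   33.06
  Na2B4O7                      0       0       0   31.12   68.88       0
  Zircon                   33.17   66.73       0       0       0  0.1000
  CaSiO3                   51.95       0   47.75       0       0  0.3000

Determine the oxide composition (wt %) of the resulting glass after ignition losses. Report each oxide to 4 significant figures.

In-progress results are shown rounded to four significant digits at each printed step — every computation carries full float precision in all steps; each reported value is rounded just once; all derived quantities (the five compositions, ignition loss, net glass mass, yield, totals) are re-derived from the batch weights at 529.3 pbw of glass in exact precision as given in problem or answer.
Delivered oxide masses:
  SiO2: 119.2·0.3317 + 236.7·0.5195 = 162.5 pbw
  ZrO2: 119.2·0.6673 = 79.54 pbw
  CaO: 48.19·0.2687 + 236.7·0.4775 = 126.0 pbw
  Na2O: 67.33·0.5861 + 102.5·0.3112 = 71.36 pbw
  B2O3: 48.19·0.4007 + 102.5·0.6888 = 89.91 pbw
LOI: 67.33·0.4139 + 48.19·0.3306 + 119.2·0.001000 + 236.7·0.003000 = 44.63 pbw
Glass = total batch minus LOI = 573.9 − 44.63 = 529.3 pbw (= Σ oxide masses)
each oxide over glass, ×100, is wt %

Glass mass = 529.3 pbw (batch 573.9 − LOI 44.63).
Composition: SiO2 30.70%, ZrO2 15.03%, CaO 23.80%, Na2O 13.48%, B2O3 16.99%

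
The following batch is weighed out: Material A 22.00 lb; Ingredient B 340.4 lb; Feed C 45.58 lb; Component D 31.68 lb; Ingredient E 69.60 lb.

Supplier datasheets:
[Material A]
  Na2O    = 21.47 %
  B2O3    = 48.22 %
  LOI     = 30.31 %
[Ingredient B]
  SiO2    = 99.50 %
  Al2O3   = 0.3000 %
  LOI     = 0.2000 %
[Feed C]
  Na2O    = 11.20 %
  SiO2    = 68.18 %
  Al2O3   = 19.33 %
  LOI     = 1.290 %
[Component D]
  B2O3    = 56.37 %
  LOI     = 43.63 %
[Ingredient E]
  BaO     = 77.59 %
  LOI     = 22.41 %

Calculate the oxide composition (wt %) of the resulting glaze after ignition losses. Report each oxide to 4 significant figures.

All arithmetic keeps full precision end to end. Mid-chain values are shown, with 4-significant-digit rounding, as written; each reported number is rounded once only; derived quantities (five oxide percentages, totals, net glass mass, yield, LOI) are rebuilt in full float precision from the batch weights for 471.9 lb of glass as set out in problem or answer.
Delivered oxide masses:
  Na2O: 22.00·0.2147 + 45.58·0.1120 = 9.828 lb
  SiO2: 340.4·0.9950 + 45.58·0.6818 = 369.8 lb
  B2O3: 22.00·0.4822 + 31.68·0.5637 = 28.47 lb
  BaO: 69.60·0.7759 = 54.00 lb
  Al2O3: 340.4·0.003000 + 45.58·0.1933 = 9.832 lb
LOI: 22.00·0.3031 + 340.4·0.002000 + 45.58·0.01290 + 31.68·0.4363 + 69.60·0.2241 = 37.36 lb
batch − LOI leaves glass = 509.3 − 37.36 = 471.9 lb (equal to the oxide-mass sum)
percent share: oxide ÷ glass, ×100

Glass mass = 471.9 lb (batch 509.3 − LOI 37.36).
Composition: Na2O 2.083%, SiO2 78.36%, B2O3 6.032%, BaO 11.44%, Al2O3 2.083%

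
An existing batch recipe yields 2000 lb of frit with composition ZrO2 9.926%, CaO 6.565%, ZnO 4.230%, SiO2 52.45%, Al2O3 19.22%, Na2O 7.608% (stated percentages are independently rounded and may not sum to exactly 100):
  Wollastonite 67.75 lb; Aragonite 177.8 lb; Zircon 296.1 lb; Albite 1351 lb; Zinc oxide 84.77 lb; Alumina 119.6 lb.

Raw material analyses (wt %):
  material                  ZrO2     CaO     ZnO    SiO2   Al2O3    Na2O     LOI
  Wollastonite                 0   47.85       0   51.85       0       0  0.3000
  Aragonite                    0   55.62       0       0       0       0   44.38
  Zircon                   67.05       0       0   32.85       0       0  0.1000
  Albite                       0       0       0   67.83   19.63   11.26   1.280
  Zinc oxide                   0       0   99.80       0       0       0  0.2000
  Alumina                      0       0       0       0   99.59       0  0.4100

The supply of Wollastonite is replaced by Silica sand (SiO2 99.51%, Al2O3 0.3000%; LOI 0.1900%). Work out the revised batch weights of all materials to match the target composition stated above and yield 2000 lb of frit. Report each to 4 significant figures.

Revised batch per 2000 lb frit:
  Silica sand: 35.30 lb
  Aragonite: 236.1 lb
  Zircon: 296.1 lb
  Albite: 1351 lb
  Zinc oxide: 84.77 lb
  Alumina: 119.5 lb
Total batch = 2123 lb; LOI loss = 123.1 lb

All internal work carries exact precision through every step — in-progress results are shown, rounded to 4 significant figures, on the page — each reported value is rounded exactly once — the derived quantities (glass mass, the yield, six oxide percentages, LOI, totals) are rebuilt starting from the weights for 2000 lb of glass at full precision exactly as printed in question or answer.
Oxide mass targets, per 2000 lb frit:
  ZrO2: 9.926% × 2000 = 198.5 lb
  CaO: 6.565% × 2000 = 131.3 lb
  ZnO: 4.230% × 2000 = 84.60 lb
  SiO2: 52.45% × 2000 = 1049 lb
  Al2O3: 19.22% × 2000 = 384.4 lb
  Na2O: 7.608% × 2000 = 152.2 lb
Checking each oxide sum with the batch weights as given, at the basis given (summed amounts equal target values net of answer rounding effects):
  ZrO2: 296.1·0.6705 = 198.5 lb (target 198.5 lb)
  CaO: 236.1·0.5562 = 131.3 lb (target 131.3 lb)
  ZnO: 84.77·0.9980 = 84.60 lb (target 84.60 lb)
  SiO2: 35.30·0.9951 + 296.1·0.3285 + 1351·0.6783 = 1049 lb (target 1049 lb)
  Al2O3: 35.30·0.003000 + 1351·0.1963 + 119.5·0.9959 = 384.3 lb (target 384.4 lb)
  Na2O: 1351·0.1126 = 152.1 lb (target 152.2 lb)
Glass-mass sanity pass: batch Σ − ignition loss = 2000 lb (targets for the oxides total 2000 lb; with the basis standing at 2000 lb — gaps are rounding artifacts).
Summing the batch: Σ batch = 2123 lb; LOI loss = Σ batch·LOI = 123.1 lb; glass ÷ batch gives a yield of 94.20%.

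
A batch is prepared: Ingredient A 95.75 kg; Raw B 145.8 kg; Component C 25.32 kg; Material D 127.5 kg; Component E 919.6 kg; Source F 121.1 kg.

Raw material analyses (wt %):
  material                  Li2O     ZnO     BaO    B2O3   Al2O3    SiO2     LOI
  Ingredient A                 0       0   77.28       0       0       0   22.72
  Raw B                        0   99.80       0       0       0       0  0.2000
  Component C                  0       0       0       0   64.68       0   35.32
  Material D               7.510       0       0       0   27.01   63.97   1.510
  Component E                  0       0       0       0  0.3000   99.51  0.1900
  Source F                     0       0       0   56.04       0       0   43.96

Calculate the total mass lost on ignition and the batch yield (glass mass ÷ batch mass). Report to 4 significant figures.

Mid-chain values are displayed rounded off to 4 significant figures within the worked lines — the working math maintains full precision through the solve — a single rounding yields each reported result — all derived quantities, which include the six compositions, totals, net glass mass, yield, LOI, are re-derived in full float precision, as quoted within the question or the answer, using the weight values per 1347 kg of glass.
Each material's LOI contribution:
  Ingredient A: 95.75 × 0.2272 = 21.75 kg
  Raw B: 145.8 × 0.002000 = 0.2916 kg
  Component C: 25.32 × 0.3532 = 8.943 kg
  Material D: 127.5 × 0.01510 = 1.925 kg
  Component E: 919.6 × 0.001900 = 1.747 kg
  Source F: 121.1 × 0.4396 = 53.24 kg
Total LOI = 87.90 kg
Glass = batch − LOI = 1435 − 87.90 = 1347 kg

LOI loss = 87.90 kg; glass = 1347 kg; yield = 93.88%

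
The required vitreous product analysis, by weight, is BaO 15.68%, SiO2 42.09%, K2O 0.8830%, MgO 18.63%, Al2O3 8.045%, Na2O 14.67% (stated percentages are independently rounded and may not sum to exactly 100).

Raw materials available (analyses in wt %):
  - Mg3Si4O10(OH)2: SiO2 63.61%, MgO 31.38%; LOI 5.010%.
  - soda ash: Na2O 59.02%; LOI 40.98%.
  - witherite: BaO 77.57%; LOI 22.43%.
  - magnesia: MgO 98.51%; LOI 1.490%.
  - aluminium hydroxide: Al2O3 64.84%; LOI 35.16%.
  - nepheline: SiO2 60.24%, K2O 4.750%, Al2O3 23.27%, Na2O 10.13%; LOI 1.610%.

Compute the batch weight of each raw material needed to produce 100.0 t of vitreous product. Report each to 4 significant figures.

All arithmetic holds full precision at every stage; in-progress results appear rounded to 4 significant figures across the worked steps; each reported number is rounded only once — the derived quantities, including totals, ignition loss, yield, net glass mass, the six compositions, are recomputed from the batch weights per 100.0 t of glass at full float precision, as set out in the problem or the answer.
The oxide mass targets at 100.0 t vitreous product:
  BaO: 15.68% × 100.0 = 15.68 t
  SiO2: 42.09% × 100.0 = 42.09 t
  K2O: 0.8830% × 100.0 = 0.8830 t
  MgO: 18.63% × 100.0 = 18.63 t
  Al2O3: 8.045% × 100.0 = 8.045 t
  Na2O: 14.67% × 100.0 = 14.67 t
Mass-balance tally per oxide applying the batch weights above, for the quoted basis mass (oxide sums agree with the targets inside rounding margins):
  BaO: 20.21·0.7757 = 15.68 t (target 15.68 t)
  SiO2: 48.56·0.6361 + 18.59·0.6024 = 42.09 t (target 42.09 t)
  K2O: 18.59·0.04750 = 0.8830 t (target 0.8830 t)
  MgO: 48.56·0.3138 + 3.442·0.9851 = 18.63 t (target 18.63 t)
  Al2O3: 5.736·0.6484 + 18.59·0.2327 = 8.045 t (target 8.045 t)
  Na2O: 21.67·0.5902 + 18.59·0.1013 = 14.67 t (target 14.67 t)
Glass mass check: whole batch net of LOI = 99.99 t (the Σ of target masses is 100.0 t; stated basis 100.0 t — deltas are rounding alone).
Adding the batch up: Σ batch = 118.2 t; Σ batch·LOI gives LOI loss = 18.21 t; glass ÷ batch gives a yield of 84.59%.

Batch per 100.0 t vitreous product:
  Mg3Si4O10(OH)2: 48.56 t
  soda ash: 21.67 t
  witherite: 20.21 t
  magnesia: 3.442 t
  aluminium hydroxide: 5.736 t
  nepheline: 18.59 t
Total batch = 118.2 t; LOI loss = 18.21 t; yield = 84.59%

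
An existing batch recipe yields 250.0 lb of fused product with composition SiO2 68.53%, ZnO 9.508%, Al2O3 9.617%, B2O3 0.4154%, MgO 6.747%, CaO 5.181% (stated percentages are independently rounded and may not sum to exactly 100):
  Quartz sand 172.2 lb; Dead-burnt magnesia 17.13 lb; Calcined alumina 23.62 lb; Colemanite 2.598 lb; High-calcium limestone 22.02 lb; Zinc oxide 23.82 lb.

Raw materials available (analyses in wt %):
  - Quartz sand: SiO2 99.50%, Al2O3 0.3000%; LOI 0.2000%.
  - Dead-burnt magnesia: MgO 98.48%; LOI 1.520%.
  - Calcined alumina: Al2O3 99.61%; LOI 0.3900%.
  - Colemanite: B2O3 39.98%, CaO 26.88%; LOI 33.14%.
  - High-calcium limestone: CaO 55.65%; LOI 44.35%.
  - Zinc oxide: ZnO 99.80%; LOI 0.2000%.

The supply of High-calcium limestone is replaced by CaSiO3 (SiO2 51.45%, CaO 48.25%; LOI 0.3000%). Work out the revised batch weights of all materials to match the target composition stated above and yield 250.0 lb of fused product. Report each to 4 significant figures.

Revised batch per 250.0 lb fused product:
  Quartz sand: 159.1 lb
  Dead-burnt magnesia: 17.13 lb
  Calcined alumina: 23.66 lb
  Colemanite: 2.598 lb
  CaSiO3: 25.40 lb
  Zinc oxide: 23.82 lb
Total batch = 251.7 lb; LOI loss = 1.656 lb

In-progress results appear rounded to 4 significant digits across the worked steps; the working math keeps full precision through the solve. Every reported result takes a single rounding; derived quantities (six oxide percentages, the totals, net glass mass, LOI, the yield) are computed at exact precision from the batch weights for 250.0 lb of glass exactly as printed in the problem or the answer.
Per-oxide target masses for 250.0 lb fused product:
  SiO2: 68.53% × 250.0 = 171.3 lb
  ZnO: 9.508% × 250.0 = 23.77 lb
  Al2O3: 9.617% × 250.0 = 24.04 lb
  B2O3: 0.4154% × 250.0 = 1.038 lb
  MgO: 6.747% × 250.0 = 16.87 lb
  CaO: 5.181% × 250.0 = 12.95 lb
Mass-balance tally per oxide using the reported weights, at the basis given (target by target, the sums agree once rounding is allowed for):
  SiO2: 159.1·0.9950 + 25.40·0.5145 = 171.4 lb (target 171.3 lb)
  ZnO: 23.82·0.9980 = 23.77 lb (target 23.77 lb)
  Al2O3: 159.1·0.003000 + 23.66·0.9961 = 24.05 lb (target 24.04 lb)
  B2O3: 2.598·0.3998 = 1.039 lb (target 1.038 lb)
  MgO: 17.13·0.9848 = 16.87 lb (target 16.87 lb)
  CaO: 2.598·0.2688 + 25.40·0.4825 = 12.95 lb (target 12.95 lb)
Mass balance on the glass: total batch − LOI = 250.1 lb (oxide target masses add up to 250.0 lb; the stated basis being 250.0 lb — a pure rounding effect).
Total batch = Σ batch = 251.7 lb; LOI loss = Σ batch·LOI = 1.656 lb; yield, glass over the total, = 99.34%.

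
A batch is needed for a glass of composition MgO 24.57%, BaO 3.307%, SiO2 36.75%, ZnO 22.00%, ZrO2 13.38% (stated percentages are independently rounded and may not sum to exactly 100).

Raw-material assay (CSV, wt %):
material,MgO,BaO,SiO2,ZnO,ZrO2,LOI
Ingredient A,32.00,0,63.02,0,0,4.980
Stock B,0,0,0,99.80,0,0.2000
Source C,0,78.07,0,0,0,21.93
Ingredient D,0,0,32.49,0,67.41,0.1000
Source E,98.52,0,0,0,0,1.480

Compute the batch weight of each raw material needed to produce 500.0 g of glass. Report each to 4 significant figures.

Batch per 500.0 g glass:
  Ingredient A: 240.4 g
  Stock B: 110.2 g
  Source C: 21.18 g
  Ingredient D: 99.24 g
  Source E: 46.61 g
Total batch = 517.6 g; LOI loss = 17.63 g; yield = 96.59%

Every computation runs at exact precision all the way through. Intermediates are printed, with 4-significant-figure rounding, across the worked steps; each reported number sees exactly one rounding — all derived quantities, which include ignition loss, totals, five oxide percentages, the yield, glass mass, are carried in exact precision, as quoted within the question or the answer, from the batch weights per 500.0 g of glass.
Target oxide masses per 500.0 g glass:
  MgO: 24.57% × 500.0 = 122.8 g
  BaO: 3.307% × 500.0 = 16.54 g
  SiO2: 36.75% × 500.0 = 183.8 g
  ZnO: 22.00% × 500.0 = 110.0 g
  ZrO2: 13.38% × 500.0 = 66.90 g
Per-oxide balance check working from each reported weight, per the basis as stated (oxide sums agree with the targets exact up to rounding of places):
  MgO: 240.4·0.3200 + 46.61·0.9852 = 122.8 g (target 122.8 g)
  BaO: 21.18·0.7807 = 16.54 g (target 16.54 g)
  SiO2: 240.4·0.6302 + 99.24·0.3249 = 183.7 g (target 183.8 g)
  ZnO: 110.2·0.9980 = 110.0 g (target 110.0 g)
  ZrO2: 99.24·0.6741 = 66.90 g (target 66.90 g)
Glass-mass sanity pass: Σ batch − LOI loss = 500.0 g (oxide target masses add up to 500.0 g; with the basis standing at 500.0 g — any gap is answer rounding).
Total batch = Σ batch = 517.6 g; loss to ignition Σ batch·LOI = 17.63 g; as yield: glass ÷ batch → 96.59%.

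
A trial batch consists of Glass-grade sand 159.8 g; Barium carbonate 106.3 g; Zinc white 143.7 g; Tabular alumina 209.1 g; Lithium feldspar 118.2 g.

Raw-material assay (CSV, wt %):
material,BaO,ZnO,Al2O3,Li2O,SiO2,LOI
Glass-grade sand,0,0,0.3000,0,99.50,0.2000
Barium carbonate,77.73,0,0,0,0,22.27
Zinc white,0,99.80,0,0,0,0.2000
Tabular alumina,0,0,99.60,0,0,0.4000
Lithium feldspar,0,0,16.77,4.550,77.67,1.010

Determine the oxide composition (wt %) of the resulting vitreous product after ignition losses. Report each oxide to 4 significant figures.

The working math holds exact precision from first step to last — values along the way appear (rounded to 4 significant figures) in the printout. Every reported number includes exactly one rounding. All derived quantities, which include the five compositions, the totals, the yield, LOI, net glass mass, are recomputed in full precision, as quoted within question or answer, using the weight values on 710.8 g of glass.
Mass of each oxide from the mix:
  BaO: 106.3·0.7773 = 82.63 g
  ZnO: 143.7·0.9980 = 143.4 g
  Al2O3: 159.8·0.003000 + 209.1·0.9960 + 118.2·0.1677 = 228.6 g
  Li2O: 118.2·0.04550 = 5.378 g
  SiO2: 159.8·0.9950 + 118.2·0.7767 = 250.8 g
LOI: 159.8·0.002000 + 106.3·0.2227 + 143.7·0.002000 + 209.1·0.004000 + 118.2·0.01010 = 26.31 g
The glass mass, total less LOI, = 737.1 − 26.31 = 710.8 g (= the summed oxide contributions)
each oxide over glass, ×100, is wt %

Glass mass = 710.8 g (batch 737.1 − LOI 26.31).
Composition: BaO 11.62%, ZnO 20.18%, Al2O3 32.16%, Li2O 0.7566%, SiO2 35.29%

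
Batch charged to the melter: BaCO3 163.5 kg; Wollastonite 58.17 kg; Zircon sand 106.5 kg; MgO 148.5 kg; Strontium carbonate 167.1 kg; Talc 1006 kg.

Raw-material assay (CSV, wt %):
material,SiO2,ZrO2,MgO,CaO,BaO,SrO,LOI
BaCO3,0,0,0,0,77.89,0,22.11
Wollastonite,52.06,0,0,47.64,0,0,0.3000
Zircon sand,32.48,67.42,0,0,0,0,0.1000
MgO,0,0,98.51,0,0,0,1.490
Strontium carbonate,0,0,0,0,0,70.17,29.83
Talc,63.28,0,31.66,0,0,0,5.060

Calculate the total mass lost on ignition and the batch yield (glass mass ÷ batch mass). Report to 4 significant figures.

All arithmetic runs at exact precision all the way through — in-progress results are shown (rounded to 4 significant digits) as written — every reported result undergoes a single rounding. All derived quantities (LOI, the yield, totals, the six compositions, net glass mass) are recomputed starting from the weights per 1510 kg of glass at exact precision as written in the problem or the answer.
LOI of each material in turn:
  BaCO3: 163.5 × 0.2211 = 36.15 kg
  Wollastonite: 58.17 × 0.003000 = 0.1745 kg
  Zircon sand: 106.5 × 0.001000 = 0.1065 kg
  MgO: 148.5 × 0.01490 = 2.213 kg
  Strontium carbonate: 167.1 × 0.2983 = 49.85 kg
  Talc: 1006 × 0.05060 = 50.90 kg
Total LOI = 139.4 kg
Glass = batch − LOI = 1650 − 139.4 = 1510 kg

LOI loss = 139.4 kg; glass = 1510 kg; yield = 91.55%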